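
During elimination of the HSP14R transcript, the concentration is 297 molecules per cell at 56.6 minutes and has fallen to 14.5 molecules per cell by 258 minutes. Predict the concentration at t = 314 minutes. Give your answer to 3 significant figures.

6.26 molecules per cell

Over Δt = 258 − 56.6 = 201.4 minutes, the level fell by a factor of 297/14.5 ≈ 20.483.
n = log₂(20.483) ≈ 4.3563 half-lives, so t½ = 201.4/4.3563 ≈ 46.231 minutes.
From t = 258 to t = 314: 14.5 × (1/2)^((314−258)/46.231) ≈ 6.2623 molecules per cell.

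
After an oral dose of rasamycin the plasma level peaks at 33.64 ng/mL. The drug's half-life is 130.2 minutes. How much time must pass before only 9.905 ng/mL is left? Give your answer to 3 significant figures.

230 minutes

Fraction remaining = 9.905/33.64 ≈ 0.29444.
n = log₂(33.64/9.905) = ln(3.3963)/ln 2 ≈ 1.7639 half-lives.
t = n × t½ = 1.7639 × 130.2 ≈ 229.67 minutes.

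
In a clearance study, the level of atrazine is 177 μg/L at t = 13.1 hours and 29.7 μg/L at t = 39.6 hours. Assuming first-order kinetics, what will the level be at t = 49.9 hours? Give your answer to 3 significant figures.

Over Δt = 39.6 − 13.1 = 26.5 hours, the level fell by a factor of 177/29.7 ≈ 5.9596.
n = log₂(5.9596) ≈ 2.5752 half-lives, so t½ = 26.5/2.5752 ≈ 10.29 hours.
From t = 39.6 to t = 49.9: 29.7 × (1/2)^((49.9−39.6)/10.29) ≈ 14.84 μg/L.

14.8 μg/L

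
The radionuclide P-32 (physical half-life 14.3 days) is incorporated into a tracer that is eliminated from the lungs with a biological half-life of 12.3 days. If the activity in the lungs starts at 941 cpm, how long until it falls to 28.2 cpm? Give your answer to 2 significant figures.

1/t_eff = 1/t_phys + 1/t_biol = 1/14.3 + 1/12.3 = 0.15123 per day.
t_eff = 14.3 × 12.3 / (14.3 + 12.3) ≈ 6.6124 days.
n = log₂(941/28.2) ≈ 5.0604; t = 5.0604 × 6.6124 ≈ 33.462 days.

33 days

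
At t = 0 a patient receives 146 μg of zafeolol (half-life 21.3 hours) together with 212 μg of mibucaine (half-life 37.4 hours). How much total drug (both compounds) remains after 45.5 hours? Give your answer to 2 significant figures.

zafeolol: 146 × (1/2)^(45.5/21.3) = 146 × (1/2)^2.1362 ≈ 33.213 μg.
mibucaine: 212 × (1/2)^(45.5/37.4) = 212 × (1/2)^1.2166 ≈ 91.224 μg.
Total = 33.213 + 91.224 ≈ 124.44 μg.

120 μg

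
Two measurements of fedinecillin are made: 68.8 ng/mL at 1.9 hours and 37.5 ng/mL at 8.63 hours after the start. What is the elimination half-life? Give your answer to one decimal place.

7.7 hours

Over Δt = 8.63 − 1.9 = 6.73 hours, the level fell by a factor of 68.8/37.5 ≈ 1.8347.
n = log₂(1.8347) ≈ 0.87552 half-lives, so t½ = 6.73/0.87552 ≈ 7.6869 hours.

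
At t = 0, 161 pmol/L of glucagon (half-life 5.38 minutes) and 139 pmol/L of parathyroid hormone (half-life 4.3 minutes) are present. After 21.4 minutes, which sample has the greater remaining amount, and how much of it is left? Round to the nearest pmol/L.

glucagon, 10 pmol/L

glucagon: 161 × (1/2)^3.9777 ≈ 10.219 pmol/L.
parathyroid hormone: 139 × (1/2)^4.9767 ≈ 4.4143 pmol/L.
Glucagon has more remaining, at ≈ 10.219 pmol/L.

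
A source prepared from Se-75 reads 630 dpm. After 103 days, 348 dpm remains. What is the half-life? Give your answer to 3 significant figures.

A/A₀ = 348/630 ≈ 0.55238.
n = log₂(1.8103) ≈ 0.85626 half-lives elapsed in 103 days.
t½ = 103/0.85626 ≈ 120.29 days.

120 days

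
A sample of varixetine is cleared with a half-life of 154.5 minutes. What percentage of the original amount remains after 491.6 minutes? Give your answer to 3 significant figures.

11.0%

n = 491.6/154.5 ≈ 3.1819 half-lives.
Fraction remaining = (1/2)^3.1819 ≈ 0.11019, i.e. 11.019%.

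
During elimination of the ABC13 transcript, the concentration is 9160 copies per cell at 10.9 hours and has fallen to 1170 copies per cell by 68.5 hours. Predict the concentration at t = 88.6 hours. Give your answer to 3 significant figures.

Over Δt = 68.5 − 10.9 = 57.6 hours, the level fell by a factor of 9160/1170 ≈ 7.8291.
n = log₂(7.8291) ≈ 2.9688 half-lives, so t½ = 57.6/2.9688 ≈ 19.402 hours.
From t = 68.5 to t = 88.6: 1170 × (1/2)^((88.6−68.5)/19.402) ≈ 570.58 copies per cell.

571 copies per cell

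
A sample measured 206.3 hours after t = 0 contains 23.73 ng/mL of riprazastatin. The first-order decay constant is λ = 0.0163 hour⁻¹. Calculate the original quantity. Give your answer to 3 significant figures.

685 ng/mL

t½ = ln 2 / λ = 0.69315 / 0.0163 ≈ 42.524 hours.
Number of half-lives elapsed: n = 206.3/42.524 ≈ 4.8513.
A₀ = A × 2^n = 23.73 × 2^4.8513 = 23.73 × 28.867 ≈ 685.01 ng/mL.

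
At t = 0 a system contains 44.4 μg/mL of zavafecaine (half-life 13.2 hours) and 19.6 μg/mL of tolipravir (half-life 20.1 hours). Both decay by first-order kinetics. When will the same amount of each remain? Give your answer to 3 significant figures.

Set 44.4·(1/2)^(t/13.2) = 19.6·(1/2)^(t/20.1).
Taking log₂: log₂(44.4/19.6) = t·(1/13.2 − 1/20.1).
log₂(2.2653) = 1.1797; 1/13.2 − 1/20.1 = 0.026006.
t = 1.1797 / 0.026006 ≈ 45.362 hours.

45.4 hours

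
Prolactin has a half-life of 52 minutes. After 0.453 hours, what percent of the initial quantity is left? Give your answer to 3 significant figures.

69.6%

0.453 hours = 27.18 minutes.
n = 27.18/52 ≈ 0.52269 half-lives.
Fraction remaining = (1/2)^0.52269 ≈ 0.69607, i.e. 69.607%.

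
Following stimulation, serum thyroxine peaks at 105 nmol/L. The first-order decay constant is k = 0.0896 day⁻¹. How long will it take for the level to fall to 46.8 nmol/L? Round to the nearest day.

t½ = ln 2 / k = 0.69315 / 0.0896 ≈ 7.736 days.
Fraction remaining = 46.8/105 ≈ 0.44571.
n = log₂(105/46.8) = ln(2.2436)/ln 2 ≈ 1.1658 half-lives.
t = n × t½ = 1.1658 × 7.736 ≈ 9.0187 days.

9 days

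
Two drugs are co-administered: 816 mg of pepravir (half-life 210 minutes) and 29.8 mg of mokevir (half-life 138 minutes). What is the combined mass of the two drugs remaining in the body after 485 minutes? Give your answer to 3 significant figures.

167 mg

pepravir: 816 × (1/2)^(485/210) = 816 × (1/2)^2.3095 ≈ 164.61 mg.
mokevir: 29.8 × (1/2)^(485/138) = 29.8 × (1/2)^3.5145 ≈ 2.6076 mg.
Total = 164.61 + 2.6076 ≈ 167.22 mg.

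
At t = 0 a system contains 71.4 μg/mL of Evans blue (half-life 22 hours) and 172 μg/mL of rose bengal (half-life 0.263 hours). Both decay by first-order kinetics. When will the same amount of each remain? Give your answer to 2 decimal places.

0.34 hours

Set 71.4·(1/2)^(t/22) = 172·(1/2)^(t/0.263).
Taking log₂: log₂(71.4/172) = t·(1/22 − 1/0.263).
log₂(0.41512) = -1.2684; 1/22 − 1/0.263 = -3.7568.
t = -1.2684 / -3.7568 ≈ 0.33763 hours.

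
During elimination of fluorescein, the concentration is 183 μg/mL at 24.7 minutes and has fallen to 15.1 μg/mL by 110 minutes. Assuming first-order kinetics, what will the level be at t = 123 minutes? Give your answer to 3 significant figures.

10.3 μg/mL

Over Δt = 110 − 24.7 = 85.3 minutes, the level fell by a factor of 183/15.1 ≈ 12.119.
n = log₂(12.119) ≈ 3.5992 half-lives, so t½ = 85.3/3.5992 ≈ 23.7 minutes.
From t = 110 to t = 123: 15.1 × (1/2)^((123−110)/23.7) ≈ 10.324 μg/mL.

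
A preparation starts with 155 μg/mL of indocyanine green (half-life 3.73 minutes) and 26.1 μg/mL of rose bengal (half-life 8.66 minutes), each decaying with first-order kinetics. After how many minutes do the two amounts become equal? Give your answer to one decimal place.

16.8 minutes

Set 155·(1/2)^(t/3.73) = 26.1·(1/2)^(t/8.66).
Taking log₂: log₂(155/26.1) = t·(1/3.73 − 1/8.66).
log₂(5.9387) = 2.5701; 1/3.73 − 1/8.66 = 0.15262.
t = 2.5701 / 0.15262 ≈ 16.84 minutes.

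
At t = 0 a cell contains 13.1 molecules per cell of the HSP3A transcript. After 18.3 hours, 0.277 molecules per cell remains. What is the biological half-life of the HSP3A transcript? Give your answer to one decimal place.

A/A₀ = 0.277/13.1 ≈ 0.021145.
n = log₂(47.292) ≈ 5.5635 half-lives elapsed in 18.3 hours.
t½ = 18.3/5.5635 ≈ 3.2893 hours.

3.3 hours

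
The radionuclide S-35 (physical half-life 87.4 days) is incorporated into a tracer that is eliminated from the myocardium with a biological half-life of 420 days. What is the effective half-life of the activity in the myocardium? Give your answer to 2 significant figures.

72 days

1/t_eff = 1/t_phys + 1/t_biol = 1/87.4 + 1/420 = 0.013823 per day.
t_eff = 87.4 × 420 / (87.4 + 420) ≈ 72.345 days.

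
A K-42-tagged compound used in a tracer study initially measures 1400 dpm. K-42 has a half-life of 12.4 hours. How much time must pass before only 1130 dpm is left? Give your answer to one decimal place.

Fraction remaining = 1130/1400 ≈ 0.80714.
n = log₂(1400/1130) = ln(1.2389)/ln 2 ≈ 0.3091 half-lives.
t = n × t½ = 0.3091 × 12.4 ≈ 3.8329 hours.

3.8 hours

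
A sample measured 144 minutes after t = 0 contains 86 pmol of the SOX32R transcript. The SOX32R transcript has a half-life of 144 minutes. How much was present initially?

172 pmol

Number of half-lives elapsed: n = 144/144 ≈ 1.
A₀ = A × 2^n = 86 × 2^1 = 86 × 2 ≈ 172 pmol.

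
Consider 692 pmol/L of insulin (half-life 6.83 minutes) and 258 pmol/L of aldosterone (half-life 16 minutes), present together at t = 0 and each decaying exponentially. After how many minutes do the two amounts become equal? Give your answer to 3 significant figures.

17.0 minutes

Set 692·(1/2)^(t/6.83) = 258·(1/2)^(t/16).
Taking log₂: log₂(692/258) = t·(1/6.83 − 1/16).
log₂(2.6822) = 1.4234; 1/6.83 − 1/16 = 0.083913.
t = 1.4234 / 0.083913 ≈ 16.963 minutes.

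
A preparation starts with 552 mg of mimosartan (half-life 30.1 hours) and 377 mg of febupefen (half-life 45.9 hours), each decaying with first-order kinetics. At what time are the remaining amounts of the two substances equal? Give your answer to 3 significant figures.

48.1 hours

Set 552·(1/2)^(t/30.1) = 377·(1/2)^(t/45.9).
Taking log₂: log₂(552/377) = t·(1/30.1 − 1/45.9).
log₂(1.4642) = 0.5501; 1/30.1 − 1/45.9 = 0.011436.
t = 0.5501 / 0.011436 ≈ 48.102 hours.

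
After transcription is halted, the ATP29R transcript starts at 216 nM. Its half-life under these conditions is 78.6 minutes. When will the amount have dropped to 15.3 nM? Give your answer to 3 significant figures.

Fraction remaining = 15.3/216 ≈ 0.070833.
n = log₂(216/15.3) = ln(14.118)/ln 2 ≈ 3.8194 half-lives.
t = n × t½ = 3.8194 × 78.6 ≈ 300.21 minutes.

300 minutes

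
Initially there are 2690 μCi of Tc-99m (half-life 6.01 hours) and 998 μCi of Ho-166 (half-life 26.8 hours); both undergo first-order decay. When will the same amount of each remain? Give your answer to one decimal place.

Set 2690·(1/2)^(t/6.01) = 998·(1/2)^(t/26.8).
Taking log₂: log₂(2690/998) = t·(1/6.01 − 1/26.8).
log₂(2.6954) = 1.4305; 1/6.01 − 1/26.8 = 0.12908.
t = 1.4305 / 0.12908 ≈ 11.083 hours.

11.1 hours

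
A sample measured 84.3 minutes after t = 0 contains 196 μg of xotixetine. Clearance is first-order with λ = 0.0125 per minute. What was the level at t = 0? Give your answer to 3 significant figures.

562 μg

t½ = ln 2 / λ = 0.69315 / 0.0125 ≈ 55.452 minutes.
Number of half-lives elapsed: n = 84.3/55.452 ≈ 1.5202.
A₀ = A × 2^n = 196 × 2^1.5202 = 196 × 2.8684 ≈ 562.2 μg.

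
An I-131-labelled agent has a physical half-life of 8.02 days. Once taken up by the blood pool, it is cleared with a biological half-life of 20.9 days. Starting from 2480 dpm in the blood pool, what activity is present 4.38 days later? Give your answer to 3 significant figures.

1470 dpm

1/t_eff = 1/t_phys + 1/t_biol = 1/8.02 + 1/20.9 = 0.17254 per day.
t_eff = 8.02 × 20.9 / (8.02 + 20.9) ≈ 5.7959 days.
Remaining = 2480 × (1/2)^(4.38/5.7959) = 2480 × (1/2)^0.7557 ≈ 1468.8 dpm.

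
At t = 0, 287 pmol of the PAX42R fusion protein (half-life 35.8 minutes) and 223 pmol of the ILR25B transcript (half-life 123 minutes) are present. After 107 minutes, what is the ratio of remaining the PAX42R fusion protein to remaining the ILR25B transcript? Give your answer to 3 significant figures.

PAX42R fusion protein: 287 × (1/2)^(107/35.8) = 287 × (1/2)^2.9888 ≈ 36.154 pmol.
ILR25B transcript: 223 × (1/2)^(107/123) = 223 × (1/2)^0.86992 ≈ 122.02 pmol.
Ratio ≈ 36.154 / 122.02 ≈ 0.29629.

0.296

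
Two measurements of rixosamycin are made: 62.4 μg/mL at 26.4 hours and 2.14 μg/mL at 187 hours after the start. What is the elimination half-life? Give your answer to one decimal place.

Over Δt = 187 − 26.4 = 160.6 hours, the level fell by a factor of 62.4/2.14 ≈ 29.159.
n = log₂(29.159) ≈ 4.8659 half-lives, so t½ = 160.6/4.8659 ≈ 33.005 hours.

33.0 hours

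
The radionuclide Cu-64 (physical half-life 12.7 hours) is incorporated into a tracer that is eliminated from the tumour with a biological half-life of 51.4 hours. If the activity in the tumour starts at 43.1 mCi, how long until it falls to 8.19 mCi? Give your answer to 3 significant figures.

24.4 hours

1/t_eff = 1/t_phys + 1/t_biol = 1/12.7 + 1/51.4 = 0.098195 per hour.
t_eff = 12.7 × 51.4 / (12.7 + 51.4) ≈ 10.184 hours.
n = log₂(43.1/8.19) ≈ 2.3958; t = 2.3958 × 10.184 ≈ 24.398 hours.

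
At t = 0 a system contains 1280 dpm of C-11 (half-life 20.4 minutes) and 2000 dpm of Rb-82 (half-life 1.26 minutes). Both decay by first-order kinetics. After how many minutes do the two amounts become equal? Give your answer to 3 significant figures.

0.865 minutes

Set 1280·(1/2)^(t/20.4) = 2000·(1/2)^(t/1.26).
Taking log₂: log₂(1280/2000) = t·(1/20.4 − 1/1.26).
log₂(0.64) = -0.64386; 1/20.4 − 1/1.26 = -0.74463.
t = -0.64386 / -0.74463 ≈ 0.86466 minutes.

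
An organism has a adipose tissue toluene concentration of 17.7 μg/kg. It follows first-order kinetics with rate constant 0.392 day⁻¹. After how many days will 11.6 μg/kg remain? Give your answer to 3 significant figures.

t½ = ln 2 / λ = 0.69315 / 0.392 ≈ 1.7682 days.
Fraction remaining = 11.6/17.7 ≈ 0.65537.
n = log₂(17.7/11.6) = ln(1.5259)/ln 2 ≈ 0.60962 half-lives.
t = n × t½ = 0.60962 × 1.7682 ≈ 1.078 days.

1.08 days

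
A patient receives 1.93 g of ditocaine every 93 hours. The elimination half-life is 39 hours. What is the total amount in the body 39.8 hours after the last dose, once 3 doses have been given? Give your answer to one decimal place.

The 3 doses were given 225.8, 132.8, 39.8 hours ago.
Total = 1.93·(1/2)^(225.8/39) + 1.93·(1/2)^(132.8/39) + 1.93·(1/2)^(39.8/39)
      = 0.034888 + 0.18218 + 0.95138 ≈ 1.1684 g.

1.2 g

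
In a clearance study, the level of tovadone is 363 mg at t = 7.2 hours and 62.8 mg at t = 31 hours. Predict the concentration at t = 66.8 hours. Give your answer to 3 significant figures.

Over Δt = 31 − 7.2 = 23.8 hours, the level fell by a factor of 363/62.8 ≈ 5.7803.
n = log₂(5.7803) ≈ 2.5311 half-lives, so t½ = 23.8/2.5311 ≈ 9.4029 hours.
From t = 31 to t = 66.8: 62.8 × (1/2)^((66.8−31)/9.4029) ≈ 4.4858 mg.

4.49 mg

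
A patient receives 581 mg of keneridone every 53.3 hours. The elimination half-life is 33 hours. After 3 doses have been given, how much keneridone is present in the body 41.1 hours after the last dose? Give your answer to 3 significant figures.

The 3 doses were given 147.7, 94.4, 41.1 hours ago.
Total = 581·(1/2)^(147.7/33) + 581·(1/2)^(94.4/33) + 581·(1/2)^(41.1/33)
      = 26.112 + 79.992 + 245.05 ≈ 351.16 mg.

351 mg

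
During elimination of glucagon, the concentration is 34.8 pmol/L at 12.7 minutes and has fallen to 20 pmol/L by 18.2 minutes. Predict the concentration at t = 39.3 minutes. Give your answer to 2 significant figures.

Over Δt = 18.2 − 12.7 = 5.5 minutes, the level fell by a factor of 34.8/20 ≈ 1.74.
n = log₂(1.74) ≈ 0.79909 half-lives, so t½ = 5.5/0.79909 ≈ 6.8829 minutes.
From t = 18.2 to t = 39.3: 20 × (1/2)^((39.3−18.2)/6.8829) ≈ 2.3889 pmol/L.

2.4 pmol/L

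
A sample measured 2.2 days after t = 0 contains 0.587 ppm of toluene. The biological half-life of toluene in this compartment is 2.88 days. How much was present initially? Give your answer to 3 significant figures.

0.997 ppm

Number of half-lives elapsed: n = 2.2/2.88 ≈ 0.76389.
A₀ = A × 2^n = 0.587 × 2^0.76389 = 0.587 × 1.6981 ≈ 0.99676 ppm.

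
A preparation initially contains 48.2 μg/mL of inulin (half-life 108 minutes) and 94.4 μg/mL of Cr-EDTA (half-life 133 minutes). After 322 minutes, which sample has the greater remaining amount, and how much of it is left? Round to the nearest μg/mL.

Cr-EDTA, 18 μg/mL

inulin: 48.2 × (1/2)^2.9815 ≈ 6.1028 μg/mL.
Cr-EDTA: 94.4 × (1/2)^2.4211 ≈ 17.626 μg/mL.
Cr-EDTA has more remaining, at ≈ 17.626 μg/mL.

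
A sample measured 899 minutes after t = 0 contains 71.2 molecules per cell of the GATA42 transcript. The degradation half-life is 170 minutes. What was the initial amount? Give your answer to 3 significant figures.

2780 molecules per cell

Number of half-lives elapsed: n = 899/170 ≈ 5.2882.
A₀ = A × 2^n = 71.2 × 2^5.2882 = 71.2 × 39.077 ≈ 2782.3 molecules per cell.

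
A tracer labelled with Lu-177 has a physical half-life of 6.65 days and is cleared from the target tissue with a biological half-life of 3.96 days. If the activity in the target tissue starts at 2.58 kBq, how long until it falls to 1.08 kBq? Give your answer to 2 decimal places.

3.12 days

1/t_eff = 1/t_phys + 1/t_biol = 1/6.65 + 1/3.96 = 0.4029 per day.
t_eff = 6.65 × 3.96 / (6.65 + 3.96) ≈ 2.482 days.
n = log₂(2.58/1.08) ≈ 1.2563; t = 1.2563 × 2.482 ≈ 3.1182 days.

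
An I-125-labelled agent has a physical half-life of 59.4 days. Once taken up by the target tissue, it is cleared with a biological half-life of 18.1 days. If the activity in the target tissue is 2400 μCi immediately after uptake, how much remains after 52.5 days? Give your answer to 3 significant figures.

1/t_eff = 1/t_phys + 1/t_biol = 1/59.4 + 1/18.1 = 0.072084 per day.
t_eff = 59.4 × 18.1 / (59.4 + 18.1) ≈ 13.873 days.
Remaining = 2400 × (1/2)^(52.5/13.873) = 2400 × (1/2)^3.7844 ≈ 174.18 μCi.

174 μCi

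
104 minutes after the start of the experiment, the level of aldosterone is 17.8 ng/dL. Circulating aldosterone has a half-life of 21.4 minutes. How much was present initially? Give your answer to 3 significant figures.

517 ng/dL

Number of half-lives elapsed: n = 104/21.4 ≈ 4.8598.
A₀ = A × 2^n = 17.8 × 2^4.8598 = 17.8 × 29.037 ≈ 516.86 ng/dL.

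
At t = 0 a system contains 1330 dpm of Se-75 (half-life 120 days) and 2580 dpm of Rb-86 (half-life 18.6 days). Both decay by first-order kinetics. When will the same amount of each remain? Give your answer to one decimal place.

Set 1330·(1/2)^(t/120) = 2580·(1/2)^(t/18.6).
Taking log₂: log₂(1330/2580) = t·(1/120 − 1/18.6).
log₂(0.5155) = -0.95594; 1/120 − 1/18.6 = -0.04543.
t = -0.95594 / -0.04543 ≈ 21.042 days.

21.0 days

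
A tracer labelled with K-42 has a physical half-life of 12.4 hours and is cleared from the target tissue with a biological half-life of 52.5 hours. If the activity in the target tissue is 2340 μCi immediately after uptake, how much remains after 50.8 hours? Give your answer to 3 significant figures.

1/t_eff = 1/t_phys + 1/t_biol = 1/12.4 + 1/52.5 = 0.099693 per hour.
t_eff = 12.4 × 52.5 / (12.4 + 52.5) ≈ 10.031 hours.
Remaining = 2340 × (1/2)^(50.8/10.031) = 2340 × (1/2)^5.0644 ≈ 69.933 μCi.

69.9 μCi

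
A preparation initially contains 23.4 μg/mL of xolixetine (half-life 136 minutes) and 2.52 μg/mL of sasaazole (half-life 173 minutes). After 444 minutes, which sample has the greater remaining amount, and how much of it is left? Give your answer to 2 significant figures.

xolixetine, 2.4 μg/mL

xolixetine: 23.4 × (1/2)^3.2647 ≈ 2.4347 μg/mL.
sasaazole: 2.52 × (1/2)^2.5665 ≈ 0.42542 μg/mL.
Xolixetine has more remaining, at ≈ 2.4347 μg/mL.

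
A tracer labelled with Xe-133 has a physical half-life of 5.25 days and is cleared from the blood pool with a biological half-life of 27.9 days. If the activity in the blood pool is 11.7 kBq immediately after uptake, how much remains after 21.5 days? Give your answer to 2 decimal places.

0.40 kBq

1/t_eff = 1/t_phys + 1/t_biol = 1/5.25 + 1/27.9 = 0.22632 per day.
t_eff = 5.25 × 27.9 / (5.25 + 27.9) ≈ 4.4186 days.
Remaining = 11.7 × (1/2)^(21.5/4.4186) = 11.7 × (1/2)^4.8658 ≈ 0.40125 kBq.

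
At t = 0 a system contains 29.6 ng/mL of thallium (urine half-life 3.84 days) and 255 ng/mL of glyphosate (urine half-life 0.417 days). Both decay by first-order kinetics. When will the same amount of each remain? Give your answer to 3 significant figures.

1.45 days

Set 29.6·(1/2)^(t/3.84) = 255·(1/2)^(t/0.417).
Taking log₂: log₂(29.6/255) = t·(1/3.84 − 1/0.417).
log₂(0.11608) = -3.1068; 1/3.84 − 1/0.417 = -2.1377.
t = -3.1068 / -2.1377 ≈ 1.4534 days.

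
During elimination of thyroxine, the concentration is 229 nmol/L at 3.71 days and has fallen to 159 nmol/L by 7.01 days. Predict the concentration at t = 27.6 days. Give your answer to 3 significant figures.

Over Δt = 7.01 − 3.71 = 3.3 days, the level fell by a factor of 229/159 ≈ 1.4403.
n = log₂(1.4403) ≈ 0.52632 half-lives, so t½ = 3.3/0.52632 ≈ 6.2699 days.
From t = 7.01 to t = 27.6: 159 × (1/2)^((27.6−7.01)/6.2699) ≈ 16.324 nmol/L.

16.3 nmol/L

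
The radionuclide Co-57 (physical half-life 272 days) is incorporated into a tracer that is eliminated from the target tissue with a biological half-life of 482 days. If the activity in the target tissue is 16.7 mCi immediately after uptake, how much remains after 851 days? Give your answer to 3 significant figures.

0.562 mCi

1/t_eff = 1/t_phys + 1/t_biol = 1/272 + 1/482 = 0.0057512 per day.
t_eff = 272 × 482 / (272 + 482) ≈ 173.88 days.
Remaining = 16.7 × (1/2)^(851/173.88) = 16.7 × (1/2)^4.8942 ≈ 0.56157 mCi.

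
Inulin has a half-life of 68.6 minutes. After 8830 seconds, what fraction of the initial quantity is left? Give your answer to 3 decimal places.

8830 seconds = 147.167 minutes.
n = 147.167/68.6 ≈ 2.1453 half-lives.
Fraction remaining = (1/2)^2.1453 ≈ 0.22605.

0.226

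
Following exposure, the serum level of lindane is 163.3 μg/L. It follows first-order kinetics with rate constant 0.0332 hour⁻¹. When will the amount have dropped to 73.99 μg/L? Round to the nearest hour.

24 hours

t½ = ln 2 / λ = 0.69315 / 0.0332 ≈ 20.878 hours.
Fraction remaining = 73.99/163.3 ≈ 0.45309.
n = log₂(163.3/73.99) = ln(2.2071)/ln 2 ≈ 1.1421 half-lives.
t = n × t½ = 1.1421 × 20.878 ≈ 23.845 hours.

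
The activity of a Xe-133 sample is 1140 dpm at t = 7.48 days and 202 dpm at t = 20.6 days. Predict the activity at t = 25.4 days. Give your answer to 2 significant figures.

Over Δt = 20.6 − 7.48 = 13.12 days, the level fell by a factor of 1140/202 ≈ 5.6436.
n = log₂(5.6436) ≈ 2.4966 half-lives, so t½ = 13.12/2.4966 ≈ 5.2551 days.
From t = 20.6 to t = 25.4: 202 × (1/2)^((25.4−20.6)/5.2551) ≈ 107.25 dpm.

110 dpm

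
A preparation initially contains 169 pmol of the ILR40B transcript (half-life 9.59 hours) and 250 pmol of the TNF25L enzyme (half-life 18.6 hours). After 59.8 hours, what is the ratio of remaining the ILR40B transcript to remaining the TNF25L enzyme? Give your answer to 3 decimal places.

ILR40B transcript: 169 × (1/2)^(59.8/9.59) = 169 × (1/2)^6.2357 ≈ 2.2427 pmol.
TNF25L enzyme: 250 × (1/2)^(59.8/18.6) = 250 × (1/2)^3.2151 ≈ 26.922 pmol.
Ratio ≈ 2.2427 / 26.922 ≈ 0.083302.

0.083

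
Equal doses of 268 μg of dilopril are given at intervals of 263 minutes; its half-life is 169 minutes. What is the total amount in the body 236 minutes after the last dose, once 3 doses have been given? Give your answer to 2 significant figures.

The 3 doses were given 762, 499, 236 minutes ago.
Total = 268·(1/2)^(762/169) + 268·(1/2)^(499/169) + 268·(1/2)^(236/169)
      = 11.771 + 34.617 + 101.8 ≈ 148.19 μg.

150 μg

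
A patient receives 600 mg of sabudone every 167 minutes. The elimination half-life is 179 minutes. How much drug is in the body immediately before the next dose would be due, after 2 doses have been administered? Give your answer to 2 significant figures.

The 2 doses were given 334, 167 minutes ago.
Total = 600·(1/2)^(334/179) + 600·(1/2)^(167/179)
      = 164.61 + 314.27 ≈ 478.88 mg.

480 mg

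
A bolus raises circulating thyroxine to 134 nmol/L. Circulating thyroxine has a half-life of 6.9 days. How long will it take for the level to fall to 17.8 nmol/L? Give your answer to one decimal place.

20.1 days

Fraction remaining = 17.8/134 ≈ 0.13284.
n = log₂(134/17.8) = ln(7.5281)/ln 2 ≈ 2.9123 half-lives.
t = n × t½ = 2.9123 × 6.9 ≈ 20.095 days.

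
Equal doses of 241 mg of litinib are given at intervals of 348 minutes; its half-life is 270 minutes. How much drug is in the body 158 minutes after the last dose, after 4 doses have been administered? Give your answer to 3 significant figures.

264 mg

The 4 doses were given 1202, 854, 506, 158 minutes ago.
Total = 241·(1/2)^(1202/270) + 241·(1/2)^(854/270) + 241·(1/2)^(506/270) + 241·(1/2)^(158/270)
      = 11.012 + 26.907 + 65.745 + 160.64 ≈ 264.31 mg.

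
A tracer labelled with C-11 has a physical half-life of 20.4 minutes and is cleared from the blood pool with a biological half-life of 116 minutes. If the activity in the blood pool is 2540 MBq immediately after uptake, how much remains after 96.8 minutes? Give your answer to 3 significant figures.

1/t_eff = 1/t_phys + 1/t_biol = 1/20.4 + 1/116 = 0.05764 per minute.
t_eff = 20.4 × 116 / (20.4 + 116) ≈ 17.349 minutes.
Remaining = 2540 × (1/2)^(96.8/17.349) = 2540 × (1/2)^5.5796 ≈ 53.114 MBq.

53.1 MBq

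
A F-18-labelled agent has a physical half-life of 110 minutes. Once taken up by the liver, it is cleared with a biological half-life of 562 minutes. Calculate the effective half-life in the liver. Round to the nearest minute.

92 minutes

1/t_eff = 1/t_phys + 1/t_biol = 1/110 + 1/562 = 0.01087 per minute.
t_eff = 110 × 562 / (110 + 562) ≈ 91.994 minutes.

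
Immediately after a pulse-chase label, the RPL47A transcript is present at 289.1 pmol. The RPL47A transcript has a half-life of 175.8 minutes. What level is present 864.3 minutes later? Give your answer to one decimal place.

Number of half-lives: n = 864.3/175.8 ≈ 4.9164.
Remaining = 289.1 × (1/2)^4.9164 = 289.1 × 0.033115 ≈ 9.5735 pmol.

9.6 pmol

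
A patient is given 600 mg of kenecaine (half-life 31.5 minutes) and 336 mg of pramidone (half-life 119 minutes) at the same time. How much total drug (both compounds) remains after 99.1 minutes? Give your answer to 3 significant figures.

256 mg

kenecaine: 600 × (1/2)^(99.1/31.5) = 600 × (1/2)^3.146 ≈ 67.78 mg.
pramidone: 336 × (1/2)^(99.1/119) = 336 × (1/2)^0.83277 ≈ 188.65 mg.
Total = 67.78 + 188.65 ≈ 256.43 mg.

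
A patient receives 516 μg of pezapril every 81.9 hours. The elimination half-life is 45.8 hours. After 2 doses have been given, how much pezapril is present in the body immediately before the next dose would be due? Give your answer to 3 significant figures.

The 2 doses were given 163.8, 81.9 hours ago.
Total = 516·(1/2)^(163.8/45.8) + 516·(1/2)^(81.9/45.8)
      = 43.255 + 149.4 ≈ 192.65 μg.

193 μg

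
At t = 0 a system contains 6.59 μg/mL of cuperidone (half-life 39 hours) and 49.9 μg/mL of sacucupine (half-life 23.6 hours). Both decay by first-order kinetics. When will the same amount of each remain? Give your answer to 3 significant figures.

175 hours

Set 6.59·(1/2)^(t/39) = 49.9·(1/2)^(t/23.6).
Taking log₂: log₂(6.59/49.9) = t·(1/39 − 1/23.6).
log₂(0.13206) = -2.9207; 1/39 − 1/23.6 = -0.016732.
t = -2.9207 / -0.016732 ≈ 174.56 hours.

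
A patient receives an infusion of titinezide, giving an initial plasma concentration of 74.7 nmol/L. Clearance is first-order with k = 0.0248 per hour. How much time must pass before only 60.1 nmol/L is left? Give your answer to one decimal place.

8.8 hours

t½ = ln 2 / k = 0.69315 / 0.0248 ≈ 27.949 hours.
Fraction remaining = 60.1/74.7 ≈ 0.80455.
n = log₂(74.7/60.1) = ln(1.2429)/ln 2 ≈ 0.31374 half-lives.
t = n × t½ = 0.31374 × 27.949 ≈ 8.769 hours.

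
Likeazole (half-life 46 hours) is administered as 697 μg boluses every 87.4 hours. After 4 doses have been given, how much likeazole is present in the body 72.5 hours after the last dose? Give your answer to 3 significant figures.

The 4 doses were given 334.7, 247.3, 159.9, 72.5 hours ago.
Total = 697·(1/2)^(334.7/46) + 697·(1/2)^(247.3/46) + 697·(1/2)^(159.9/46) + 697·(1/2)^(72.5/46)
      = 4.4969 + 16.783 + 62.636 + 233.77 ≈ 317.68 μg.

318 μg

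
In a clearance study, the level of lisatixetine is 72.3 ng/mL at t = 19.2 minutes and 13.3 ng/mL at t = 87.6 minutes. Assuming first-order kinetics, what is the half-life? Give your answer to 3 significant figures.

28.0 minutes

Over Δt = 87.6 − 19.2 = 68.4 minutes, the level fell by a factor of 72.3/13.3 ≈ 5.4361.
n = log₂(5.4361) ≈ 2.4426 half-lives, so t½ = 68.4/2.4426 ≈ 28.003 minutes.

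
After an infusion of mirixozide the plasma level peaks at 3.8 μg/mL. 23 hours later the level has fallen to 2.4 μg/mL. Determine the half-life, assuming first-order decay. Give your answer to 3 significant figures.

34.7 hours

A/A₀ = 2.4/3.8 ≈ 0.63158.
n = log₂(1.5833) ≈ 0.66297 half-lives elapsed in 23 hours.
t½ = 23/0.66297 ≈ 34.693 hours.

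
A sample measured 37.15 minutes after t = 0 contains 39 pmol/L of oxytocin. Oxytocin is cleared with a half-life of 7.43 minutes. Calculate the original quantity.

1248 pmol/L

Number of half-lives elapsed: n = 37.15/7.43 ≈ 5.
A₀ = A × 2^n = 39 × 2^5 = 39 × 32 ≈ 1248 pmol/L.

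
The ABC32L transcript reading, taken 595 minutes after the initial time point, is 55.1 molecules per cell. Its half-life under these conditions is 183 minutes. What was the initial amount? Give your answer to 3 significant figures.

525 molecules per cell

Number of half-lives elapsed: n = 595/183 ≈ 3.2514.
A₀ = A × 2^n = 55.1 × 2^3.2514 = 55.1 × 9.5227 ≈ 524.7 molecules per cell.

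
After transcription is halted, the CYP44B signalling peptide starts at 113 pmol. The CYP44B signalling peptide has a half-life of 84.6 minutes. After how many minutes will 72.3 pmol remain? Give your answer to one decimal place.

Fraction remaining = 72.3/113 ≈ 0.63982.
n = log₂(113/72.3) = ln(1.5629)/ln 2 ≈ 0.64426 half-lives.
t = n × t½ = 0.64426 × 84.6 ≈ 54.504 minutes.

54.5 minutes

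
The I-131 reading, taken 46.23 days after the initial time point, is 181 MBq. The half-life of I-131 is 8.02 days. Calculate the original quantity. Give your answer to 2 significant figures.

Number of half-lives elapsed: n = 46.23/8.02 ≈ 5.7643.
A₀ = A × 2^n = 181 × 2^5.7643 = 181 × 54.355 ≈ 9838.2 MBq.

9800 MBq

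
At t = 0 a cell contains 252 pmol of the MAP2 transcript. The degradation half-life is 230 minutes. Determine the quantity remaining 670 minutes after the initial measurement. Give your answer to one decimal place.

Number of half-lives: n = 670/230 ≈ 2.913.
Remaining = 252 × (1/2)^2.913 = 252 × 0.13277 ≈ 33.457 pmol.

33.5 pmol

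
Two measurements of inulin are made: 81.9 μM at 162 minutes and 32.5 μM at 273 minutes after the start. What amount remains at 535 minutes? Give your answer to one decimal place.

Over Δt = 273 − 162 = 111 minutes, the level fell by a factor of 81.9/32.5 ≈ 2.52.
n = log₂(2.52) ≈ 1.3334 half-lives, so t½ = 111/1.3334 ≈ 83.244 minutes.
From t = 273 to t = 535: 32.5 × (1/2)^((535−273)/83.244) ≈ 3.668 μM.

3.7 μM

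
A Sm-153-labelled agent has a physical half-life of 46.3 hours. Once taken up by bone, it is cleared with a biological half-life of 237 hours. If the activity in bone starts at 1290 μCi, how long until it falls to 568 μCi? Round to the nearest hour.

46 hours

1/t_eff = 1/t_phys + 1/t_biol = 1/46.3 + 1/237 = 0.025818 per hour.
t_eff = 46.3 × 237 / (46.3 + 237) ≈ 38.733 hours.
n = log₂(1290/568) ≈ 1.1834; t = 1.1834 × 38.733 ≈ 45.837 hours.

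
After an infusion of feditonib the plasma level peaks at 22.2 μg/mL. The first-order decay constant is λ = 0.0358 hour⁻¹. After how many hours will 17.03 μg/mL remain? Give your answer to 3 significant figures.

t½ = ln 2 / λ = 0.69315 / 0.0358 ≈ 19.362 hours.
Fraction remaining = 17.03/22.2 ≈ 0.76712.
n = log₂(22.2/17.03) = ln(1.3036)/ln 2 ≈ 0.38248 half-lives.
t = n × t½ = 0.38248 × 19.362 ≈ 7.4055 hours.

7.41 hours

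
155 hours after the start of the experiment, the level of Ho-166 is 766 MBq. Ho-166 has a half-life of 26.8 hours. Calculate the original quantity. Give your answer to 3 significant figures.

Number of half-lives elapsed: n = 155/26.8 ≈ 5.7836.
A₀ = A × 2^n = 766 × 2^5.7836 = 766 × 55.085 ≈ 42195 MBq.

42200 MBq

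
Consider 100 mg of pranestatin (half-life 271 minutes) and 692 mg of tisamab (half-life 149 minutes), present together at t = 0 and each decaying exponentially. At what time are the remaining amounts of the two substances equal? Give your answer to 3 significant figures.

Set 100·(1/2)^(t/271) = 692·(1/2)^(t/149).
Taking log₂: log₂(100/692) = t·(1/271 − 1/149).
log₂(0.14451) = -2.7908; 1/271 − 1/149 = -0.0030214.
t = -2.7908 / -0.0030214 ≈ 923.68 minutes.

924 minutes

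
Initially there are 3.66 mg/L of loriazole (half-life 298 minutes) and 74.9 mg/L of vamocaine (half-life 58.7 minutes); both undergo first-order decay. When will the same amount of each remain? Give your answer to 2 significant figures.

Set 3.66·(1/2)^(t/298) = 74.9·(1/2)^(t/58.7).
Taking log₂: log₂(3.66/74.9) = t·(1/298 − 1/58.7).
log₂(0.048865) = -4.3551; 1/298 − 1/58.7 = -0.01368.
t = -4.3551 / -0.01368 ≈ 318.35 minutes.

320 minutes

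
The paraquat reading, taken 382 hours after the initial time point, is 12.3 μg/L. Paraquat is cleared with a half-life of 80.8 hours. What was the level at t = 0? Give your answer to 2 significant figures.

Number of half-lives elapsed: n = 382/80.8 ≈ 4.7277.
A₀ = A × 2^n = 12.3 × 2^4.7277 = 12.3 × 26.496 ≈ 325.91 μg/L.

330 μg/L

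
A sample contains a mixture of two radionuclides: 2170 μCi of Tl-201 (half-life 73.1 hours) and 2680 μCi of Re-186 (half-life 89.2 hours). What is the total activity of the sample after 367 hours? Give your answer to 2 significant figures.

220 μCi

Tl-201: 2170 × (1/2)^(367/73.1) = 2170 × (1/2)^5.0205 ≈ 66.855 μCi.
Re-186: 2680 × (1/2)^(367/89.2) = 2680 × (1/2)^4.1143 ≈ 154.74 μCi.
Total = 66.855 + 154.74 ≈ 221.59 μCi.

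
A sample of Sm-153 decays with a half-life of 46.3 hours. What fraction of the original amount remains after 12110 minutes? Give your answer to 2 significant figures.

12110 minutes = 201.833 hours.
n = 201.833/46.3 ≈ 4.3593 half-lives.
Fraction remaining = (1/2)^4.3593 ≈ 0.048723.

0.049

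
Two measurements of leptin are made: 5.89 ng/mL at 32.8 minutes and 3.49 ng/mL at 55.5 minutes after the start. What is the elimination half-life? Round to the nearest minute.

Over Δt = 55.5 − 32.8 = 22.7 minutes, the level fell by a factor of 5.89/3.49 ≈ 1.6877.
n = log₂(1.6877) ≈ 0.75504 half-lives, so t½ = 22.7/0.75504 ≈ 30.065 minutes.

30 minutes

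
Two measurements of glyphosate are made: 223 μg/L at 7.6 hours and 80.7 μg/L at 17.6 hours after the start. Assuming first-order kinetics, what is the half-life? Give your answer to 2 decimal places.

Over Δt = 17.6 − 7.6 = 10 hours, the level fell by a factor of 223/80.7 ≈ 2.7633.
n = log₂(2.7633) ≈ 1.4664 half-lives, so t½ = 10/1.4664 ≈ 6.8194 hours.

6.82 hours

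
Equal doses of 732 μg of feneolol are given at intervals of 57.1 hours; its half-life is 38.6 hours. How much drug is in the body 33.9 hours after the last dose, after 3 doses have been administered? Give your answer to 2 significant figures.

The 3 doses were given 148.1, 91, 33.9 hours ago.
Total = 732·(1/2)^(148.1/38.6) + 732·(1/2)^(91/38.6) + 732·(1/2)^(33.9/38.6)
      = 51.23 + 142.83 + 398.23 ≈ 592.29 μg.

590 μg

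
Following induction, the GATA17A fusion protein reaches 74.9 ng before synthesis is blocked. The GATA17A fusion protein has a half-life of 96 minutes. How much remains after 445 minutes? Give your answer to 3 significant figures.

3.01 ng

Number of half-lives: n = 445/96 ≈ 4.6354.
Remaining = 74.9 × (1/2)^4.6354 = 74.9 × 0.040235 ≈ 3.0136 ng.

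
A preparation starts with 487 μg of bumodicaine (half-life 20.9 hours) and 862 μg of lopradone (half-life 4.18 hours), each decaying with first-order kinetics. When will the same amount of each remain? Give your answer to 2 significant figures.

4.3 hours

Set 487·(1/2)^(t/20.9) = 862·(1/2)^(t/4.18).
Taking log₂: log₂(487/862) = t·(1/20.9 − 1/4.18).
log₂(0.56497) = -0.82377; 1/20.9 − 1/4.18 = -0.19139.
t = -0.82377 / -0.19139 ≈ 4.3042 hours.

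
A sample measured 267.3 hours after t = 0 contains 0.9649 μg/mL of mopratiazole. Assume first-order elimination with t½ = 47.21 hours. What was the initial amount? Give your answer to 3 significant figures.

Number of half-lives elapsed: n = 267.3/47.21 ≈ 5.6619.
A₀ = A × 2^n = 0.9649 × 2^5.6619 = 0.9649 × 50.631 ≈ 48.853 μg/mL.

48.9 μg/mL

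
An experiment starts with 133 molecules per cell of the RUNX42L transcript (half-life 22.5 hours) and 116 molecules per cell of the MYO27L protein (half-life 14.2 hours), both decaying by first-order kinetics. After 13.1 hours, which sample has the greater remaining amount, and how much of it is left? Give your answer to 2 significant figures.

RUNX42L transcript, 89 molecules per cell

RUNX42L transcript: 133 × (1/2)^0.58222 ≈ 88.835 molecules per cell.
MYO27L protein: 116 × (1/2)^0.92254 ≈ 61.199 molecules per cell.
RUNX42L transcript has more remaining, at ≈ 88.835 molecules per cell.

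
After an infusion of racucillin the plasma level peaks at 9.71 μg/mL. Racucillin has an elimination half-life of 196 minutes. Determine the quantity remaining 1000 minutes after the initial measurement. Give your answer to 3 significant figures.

Number of half-lives: n = 1000/196 ≈ 5.102.
Remaining = 9.71 × (1/2)^5.102 = 9.71 × 0.029116 ≈ 0.28272 μg/mL.

0.283 μg/mL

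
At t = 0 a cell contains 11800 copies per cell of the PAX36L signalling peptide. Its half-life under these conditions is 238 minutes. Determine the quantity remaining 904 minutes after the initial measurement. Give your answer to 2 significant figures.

Number of half-lives: n = 904/238 ≈ 3.7983.
Remaining = 11800 × (1/2)^3.7983 = 11800 × 0.071877 ≈ 848.15 copies per cell.

850 copies per cell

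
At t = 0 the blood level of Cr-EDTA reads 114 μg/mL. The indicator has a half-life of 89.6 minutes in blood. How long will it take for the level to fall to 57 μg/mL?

89.6 minutes

57/114 = 1/2, so 1 half-life has elapsed.
t = 1 × 89.6 = 89.6 minutes.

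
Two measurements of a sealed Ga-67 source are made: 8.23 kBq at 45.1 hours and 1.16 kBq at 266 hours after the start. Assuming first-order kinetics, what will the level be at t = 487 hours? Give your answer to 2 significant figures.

Over Δt = 266 − 45.1 = 220.9 hours, the level fell by a factor of 8.23/1.16 ≈ 7.0948.
n = log₂(7.0948) ≈ 2.8268 half-lives, so t½ = 220.9/2.8268 ≈ 78.146 hours.
From t = 266 to t = 487: 1.16 × (1/2)^((487−266)/78.146) ≈ 0.16335 kBq.

0.16 kBq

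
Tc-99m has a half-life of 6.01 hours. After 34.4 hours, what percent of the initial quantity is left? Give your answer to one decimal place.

n = 34.4/6.01 ≈ 5.7238 half-lives.
Fraction remaining = (1/2)^5.7238 ≈ 0.018922, i.e. 1.8922%.

1.9%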